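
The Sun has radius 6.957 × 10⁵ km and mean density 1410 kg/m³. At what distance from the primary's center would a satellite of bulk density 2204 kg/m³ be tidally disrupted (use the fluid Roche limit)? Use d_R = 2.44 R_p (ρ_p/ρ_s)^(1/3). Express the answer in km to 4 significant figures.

d_R = 2.44 × 6.957 × 10⁵ km × (1410/2204)^(1/3)
    = 1.463 × 10⁶ km

1.463 × 10⁶ km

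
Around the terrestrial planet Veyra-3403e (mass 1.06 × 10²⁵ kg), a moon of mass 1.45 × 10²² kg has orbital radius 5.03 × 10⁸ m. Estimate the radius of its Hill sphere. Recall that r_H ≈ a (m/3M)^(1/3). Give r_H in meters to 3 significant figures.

r_H ≈ a (m/3M)^(1/3)
    = (5.03 × 10⁸) × (1.45 × 10²² / (3 × 1.06 × 10²⁵))^(1/3)
    = 3.87 × 10⁷ m

3.87 × 10⁷ m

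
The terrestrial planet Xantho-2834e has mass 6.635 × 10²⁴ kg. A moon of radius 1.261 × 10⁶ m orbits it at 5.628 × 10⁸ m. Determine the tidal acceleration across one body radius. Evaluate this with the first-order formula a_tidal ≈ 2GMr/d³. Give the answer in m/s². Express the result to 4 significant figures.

Differencing GM/(d−r)² and GM/d² to first order in r/d gives 2GMr/d³.
Δg = 2GMr/d³
   = 2 × (6.674 × 10⁻¹¹) × (6.635 × 10²⁴) × (1.261 × 10⁶) / (5.628 × 10⁸)³
   = 6.265 × 10⁻⁶ m/s²

6.265 × 10⁻⁶ m/s²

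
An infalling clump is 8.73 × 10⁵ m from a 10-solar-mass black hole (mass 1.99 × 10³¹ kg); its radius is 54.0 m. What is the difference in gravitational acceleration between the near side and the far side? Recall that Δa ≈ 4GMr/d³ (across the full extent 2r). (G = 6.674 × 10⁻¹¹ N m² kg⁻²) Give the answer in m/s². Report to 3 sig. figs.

Δg = 4GMr/d³
   = 4 × (6.674 × 10⁻¹¹) × (1.99 × 10³¹) × (54.0) / (8.73 × 10⁵)³
   = 4.31 × 10⁵ m/s²

4.31 × 10⁵ m/s²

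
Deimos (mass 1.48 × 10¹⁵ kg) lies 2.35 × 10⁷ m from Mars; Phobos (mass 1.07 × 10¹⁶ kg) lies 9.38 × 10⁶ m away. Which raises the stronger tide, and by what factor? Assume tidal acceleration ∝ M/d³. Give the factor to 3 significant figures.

Tidal acceleration ∝ M/d³, so compare M/d³ for each.
Deimos: (1.48 × 10¹⁵) / (2.35 × 10⁷)³ = 1.140 × 10⁻⁷
Phobos: (1.07 × 10¹⁶) / (9.38 × 10⁶)³ = 1.297 × 10⁻⁵
Ratio (larger/smaller) = 114

Phobos, by a factor of ≈ 114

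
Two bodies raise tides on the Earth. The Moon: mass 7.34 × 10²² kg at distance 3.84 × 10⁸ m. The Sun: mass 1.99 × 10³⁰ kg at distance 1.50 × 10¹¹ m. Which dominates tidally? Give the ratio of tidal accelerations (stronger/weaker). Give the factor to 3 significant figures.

Tidal acceleration ∝ M/d³, so compare M/d³ for each.
The Moon: (7.34 × 10²²) / (3.84 × 10⁸)³ = 1.296 × 10⁻³
The Sun: (1.99 × 10³⁰) / (1.50 × 10¹¹)³ = 5.896 × 10⁻⁴
Ratio (larger/smaller) = 2.20

The Moon, by a factor of ≈ 2.20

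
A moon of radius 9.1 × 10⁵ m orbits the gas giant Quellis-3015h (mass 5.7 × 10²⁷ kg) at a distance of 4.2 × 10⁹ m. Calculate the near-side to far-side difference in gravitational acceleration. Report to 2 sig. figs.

Differencing GM/(d−r)² and GM/(d+r)² to first order in r/d gives 4GMr/d³.
Δg = 4GMr/d³
   = 4 × (6.674 × 10⁻¹¹) × (5.7 × 10²⁷) × (9.1 × 10⁵) / (4.2 × 10⁹)³
   = 1.9 × 10⁻⁵ m/s²

1.9 × 10⁻⁵ m/s²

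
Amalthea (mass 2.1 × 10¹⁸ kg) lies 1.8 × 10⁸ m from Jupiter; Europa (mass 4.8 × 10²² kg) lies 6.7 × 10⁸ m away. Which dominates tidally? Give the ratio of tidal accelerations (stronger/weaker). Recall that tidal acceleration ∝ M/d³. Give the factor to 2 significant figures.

The tide-raising term goes as M/d³ (the gradient of a 1/d² field).
Amalthea: (2.1 × 10¹⁸) / (1.8 × 10⁸)³ = 3.601 × 10⁻⁷
Europa: (4.8 × 10²²) / (6.7 × 10⁸)³ = 1.596 × 10⁻⁴
Ratio (larger/smaller) = 440

Europa, by a factor of ≈ 440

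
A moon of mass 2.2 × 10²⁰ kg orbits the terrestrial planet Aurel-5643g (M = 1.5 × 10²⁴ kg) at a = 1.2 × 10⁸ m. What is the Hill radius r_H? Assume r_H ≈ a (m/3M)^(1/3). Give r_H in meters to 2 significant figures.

r_H ≈ a (m/3M)^(1/3)
    = (1.2 × 10⁸) × (2.2 × 10²⁰ / (3 × 1.5 × 10²⁴))^(1/3)
    = 4.4 × 10⁶ m

4.4 × 10⁶ m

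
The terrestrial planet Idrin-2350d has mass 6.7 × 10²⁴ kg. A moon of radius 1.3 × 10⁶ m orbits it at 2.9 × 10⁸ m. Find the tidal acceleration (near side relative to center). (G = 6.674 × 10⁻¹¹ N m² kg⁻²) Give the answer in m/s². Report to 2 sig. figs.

The tidal stretch is the gradient of GM/d² times the body's extent r, hence the 1/d³ dependence.
Δg = 2GMr/d³
   = 2 × (6.674 × 10⁻¹¹) × (6.7 × 10²⁴) × (1.3 × 10⁶) / (2.9 × 10⁸)³
   = 4.8 × 10⁻⁵ m/s²

4.8 × 10⁻⁵ m/s²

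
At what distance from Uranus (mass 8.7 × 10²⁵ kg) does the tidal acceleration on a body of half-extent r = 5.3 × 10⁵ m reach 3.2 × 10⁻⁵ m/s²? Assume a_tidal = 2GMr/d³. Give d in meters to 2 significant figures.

5.8 × 10⁸ m

2GMr/d³ = a_tidal  ⇒  d = (2GMr / a_tidal)^(1/3)
d = (2 × 6.674×10⁻¹¹ × (8.7 × 10²⁵) × (5.3 × 10⁵) / (3.2 × 10⁻⁵))^(1/3)
  = 5.8 × 10⁸ m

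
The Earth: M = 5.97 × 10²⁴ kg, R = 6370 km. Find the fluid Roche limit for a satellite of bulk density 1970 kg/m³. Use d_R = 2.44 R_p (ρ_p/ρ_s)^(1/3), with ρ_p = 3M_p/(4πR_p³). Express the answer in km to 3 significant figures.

21900 km

ρ_p = 3M_p/(4πR_p³) = 3 × (5.97 × 10²⁴) / (4π × (6.37 × 10⁶ m)³) = 5510 kg/m³
d_R = 2.44 × 6370 km × (5510/1970)^(1/3)
    = 21900 km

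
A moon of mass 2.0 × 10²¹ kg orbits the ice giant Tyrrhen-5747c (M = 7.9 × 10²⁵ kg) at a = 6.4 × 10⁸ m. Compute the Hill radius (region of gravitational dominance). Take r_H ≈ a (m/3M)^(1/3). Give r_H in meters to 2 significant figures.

1.3 × 10⁷ m

r_H ≈ a (m/3M)^(1/3)
    = (6.4 × 10⁸) × (2.0 × 10²¹ / (3 × 7.9 × 10²⁵))^(1/3)
    = 1.3 × 10⁷ m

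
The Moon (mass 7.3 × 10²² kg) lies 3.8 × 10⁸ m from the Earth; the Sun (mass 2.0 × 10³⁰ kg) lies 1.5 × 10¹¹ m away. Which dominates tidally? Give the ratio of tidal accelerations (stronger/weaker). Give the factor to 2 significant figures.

Tidal stretch scales as M/d³; compute that for each body.
The Moon: (7.3 × 10²²) / (3.8 × 10⁸)³ = 1.330 × 10⁻³
The Sun: (2.0 × 10³⁰) / (1.5 × 10¹¹)³ = 5.926 × 10⁻⁴
Ratio (larger/smaller) = 2.2

The Moon, by a factor of ≈ 2.2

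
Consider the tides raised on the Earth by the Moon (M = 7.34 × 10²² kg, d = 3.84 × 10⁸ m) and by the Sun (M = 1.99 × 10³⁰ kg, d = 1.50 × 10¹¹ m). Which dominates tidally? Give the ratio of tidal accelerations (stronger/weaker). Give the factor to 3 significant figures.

The Moon, by a factor of ≈ 2.20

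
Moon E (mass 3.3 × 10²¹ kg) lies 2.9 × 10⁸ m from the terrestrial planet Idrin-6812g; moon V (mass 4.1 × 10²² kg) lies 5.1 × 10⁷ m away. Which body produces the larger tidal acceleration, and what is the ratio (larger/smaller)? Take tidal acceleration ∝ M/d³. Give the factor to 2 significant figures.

Compare M/d³ for the two perturbers:
Moon E: (3.3 × 10²¹) / (2.9 × 10⁸)³ = 1.353 × 10⁻⁴
Moon V: (4.1 × 10²²) / (5.1 × 10⁷)³ = 3.091 × 10⁻¹
Ratio (larger/smaller) = 2300

Moon V, by a factor of ≈ 2300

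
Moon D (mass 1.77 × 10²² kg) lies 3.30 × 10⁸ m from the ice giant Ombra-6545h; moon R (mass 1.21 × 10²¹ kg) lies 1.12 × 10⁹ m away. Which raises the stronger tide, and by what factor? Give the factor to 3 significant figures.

Tidal stretch scales as M/d³; compute that for each body.
Moon D: (1.77 × 10²²) / (3.30 × 10⁸)³ = 4.925 × 10⁻⁴
Moon R: (1.21 × 10²¹) / (1.12 × 10⁹)³ = 8.613 × 10⁻⁷
Ratio (larger/smaller) = 572

Moon D, by a factor of ≈ 572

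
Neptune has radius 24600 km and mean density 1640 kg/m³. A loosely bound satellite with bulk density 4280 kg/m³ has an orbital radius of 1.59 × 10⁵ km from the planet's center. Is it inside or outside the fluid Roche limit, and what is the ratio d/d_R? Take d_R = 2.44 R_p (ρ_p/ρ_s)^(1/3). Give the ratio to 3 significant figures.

outside; d/d_R ≈ 3.65

d_R = 2.44 × (24600 km) × (1640/4280)^(1/3) = 43600 km
d/d_R = (1.59 × 10⁵) / (43600) = 3.65
Since d/d_R > 1, the body is outside the Roche limit.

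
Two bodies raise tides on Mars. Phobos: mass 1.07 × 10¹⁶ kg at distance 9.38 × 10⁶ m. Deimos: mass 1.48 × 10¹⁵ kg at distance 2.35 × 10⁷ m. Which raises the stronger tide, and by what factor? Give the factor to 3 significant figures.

The tide-raising term goes as M/d³ (the gradient of a 1/d² field).
Phobos: (1.07 × 10¹⁶) / (9.38 × 10⁶)³ = 1.297 × 10⁻⁵
Deimos: (1.48 × 10¹⁵) / (2.35 × 10⁷)³ = 1.140 × 10⁻⁷
Ratio (larger/smaller) = 114

Phobos, by a factor of ≈ 114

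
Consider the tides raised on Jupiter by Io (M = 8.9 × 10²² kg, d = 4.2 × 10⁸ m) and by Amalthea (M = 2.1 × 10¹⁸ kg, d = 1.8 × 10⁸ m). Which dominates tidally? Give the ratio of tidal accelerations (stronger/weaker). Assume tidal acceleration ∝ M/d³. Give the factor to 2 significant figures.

Tidal acceleration ∝ M/d³, so compare M/d³ for each.
Io: (8.9 × 10²²) / (4.2 × 10⁸)³ = 1.201 × 10⁻³
Amalthea: (2.1 × 10¹⁸) / (1.8 × 10⁸)³ = 3.601 × 10⁻⁷
Ratio (larger/smaller) = 3300

Io, by a factor of ≈ 3300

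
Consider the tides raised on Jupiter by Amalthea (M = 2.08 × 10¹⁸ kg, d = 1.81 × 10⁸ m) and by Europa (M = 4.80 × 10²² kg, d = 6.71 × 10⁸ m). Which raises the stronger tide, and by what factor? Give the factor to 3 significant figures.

Compare M/d³ for the two perturbers:
Amalthea: (2.08 × 10¹⁸) / (1.81 × 10⁸)³ = 3.508 × 10⁻⁷
Europa: (4.80 × 10²²) / (6.71 × 10⁸)³ = 1.589 × 10⁻⁴
Ratio (larger/smaller) = 453

Europa, by a factor of ≈ 453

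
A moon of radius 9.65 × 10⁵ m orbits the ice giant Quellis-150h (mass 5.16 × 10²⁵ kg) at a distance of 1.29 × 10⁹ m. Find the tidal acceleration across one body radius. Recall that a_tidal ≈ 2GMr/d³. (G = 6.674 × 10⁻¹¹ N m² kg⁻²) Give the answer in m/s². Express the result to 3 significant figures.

3.10 × 10⁻⁶ m/s²

Δa = 2GMr/d³
   = 2 × (6.674 × 10⁻¹¹) × (5.16 × 10²⁵) × (9.65 × 10⁵) / (1.29 × 10⁹)³
   = 3.10 × 10⁻⁶ m/s²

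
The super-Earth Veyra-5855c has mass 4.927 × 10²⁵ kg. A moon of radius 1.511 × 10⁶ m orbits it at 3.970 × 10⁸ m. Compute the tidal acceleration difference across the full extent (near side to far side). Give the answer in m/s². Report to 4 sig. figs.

3.176 × 10⁻⁴ m/s²

Differencing GM/(d−r)² and GM/(d+r)² to first order in r/d gives 4GMr/d³.
Δa = 4GMr/d³
   = 4 × (6.674 × 10⁻¹¹) × (4.927 × 10²⁵) × (1.511 × 10⁶) / (3.970 × 10⁸)³
   = 3.176 × 10⁻⁴ m/s²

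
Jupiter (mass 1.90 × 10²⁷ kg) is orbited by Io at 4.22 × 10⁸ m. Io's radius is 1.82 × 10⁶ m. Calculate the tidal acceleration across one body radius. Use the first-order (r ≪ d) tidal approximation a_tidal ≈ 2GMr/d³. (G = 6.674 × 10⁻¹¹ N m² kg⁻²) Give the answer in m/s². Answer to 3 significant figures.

The tidal stretch is the gradient of GM/d² times the body's extent r, hence the 1/d³ dependence.
a_tidal = 2GMr/d³
        = 2 × (6.674 × 10⁻¹¹) × (1.90 × 10²⁷) × (1.82 × 10⁶) / (4.22 × 10⁸)³
        = 6.14 × 10⁻³ m/s²

6.14 × 10⁻³ m/s²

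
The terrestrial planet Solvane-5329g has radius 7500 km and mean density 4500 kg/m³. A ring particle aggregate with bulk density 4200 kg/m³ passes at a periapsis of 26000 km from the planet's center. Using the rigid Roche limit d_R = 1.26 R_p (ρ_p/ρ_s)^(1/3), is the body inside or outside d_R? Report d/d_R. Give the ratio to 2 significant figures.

outside; d/d_R ≈ 2.7

d_R = 1.26 × (7500 km) × (4500/4200)^(1/3) = 9670 km
d/d_R = (26000) / (9670) = 2.7
Since d/d_R > 1, the body is outside the Roche limit.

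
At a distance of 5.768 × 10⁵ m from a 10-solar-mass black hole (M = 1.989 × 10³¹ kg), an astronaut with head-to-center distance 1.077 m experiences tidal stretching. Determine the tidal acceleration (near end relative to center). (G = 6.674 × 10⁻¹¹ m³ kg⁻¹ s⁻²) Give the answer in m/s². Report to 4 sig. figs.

1.490 × 10⁴ m/s²

Δa = 2GMr/d³
   = 2 × (6.674 × 10⁻¹¹) × (1.989 × 10³¹) × (1.077) / (5.768 × 10⁵)³
   = 1.490 × 10⁴ m/s²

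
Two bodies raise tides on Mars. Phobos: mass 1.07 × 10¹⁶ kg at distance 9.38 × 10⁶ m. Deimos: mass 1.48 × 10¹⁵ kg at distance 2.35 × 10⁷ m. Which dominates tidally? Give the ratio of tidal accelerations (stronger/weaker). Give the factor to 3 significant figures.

Phobos, by a factor of ≈ 114

Tidal acceleration ∝ M/d³, so compare M/d³ for each.
Phobos: (1.07 × 10¹⁶) / (9.38 × 10⁶)³ = 1.297 × 10⁻⁵
Deimos: (1.48 × 10¹⁵) / (2.35 × 10⁷)³ = 1.140 × 10⁻⁷
Ratio (larger/smaller) = 114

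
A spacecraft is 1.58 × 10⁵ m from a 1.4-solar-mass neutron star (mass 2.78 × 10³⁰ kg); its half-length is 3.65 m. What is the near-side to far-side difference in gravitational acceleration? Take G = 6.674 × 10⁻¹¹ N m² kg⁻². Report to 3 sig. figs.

6.87 × 10⁵ m/s²

a_tidal = 4GMr/d³
        = 4 × (6.674 × 10⁻¹¹) × (2.78 × 10³⁰) × (3.65) / (1.58 × 10⁵)³
        = 6.87 × 10⁵ m/s²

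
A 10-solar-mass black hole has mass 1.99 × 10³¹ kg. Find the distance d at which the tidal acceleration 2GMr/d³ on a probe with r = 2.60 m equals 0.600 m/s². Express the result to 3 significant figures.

2GMr/d³ = a_tidal  ⇒  d = (2GMr / a_tidal)^(1/3)
d = (2 × 6.674×10⁻¹¹ × (1.99 × 10³¹) × (2.60) / (0.600))^(1/3)
  = 2.26 × 10⁷ m

2.26 × 10⁷ m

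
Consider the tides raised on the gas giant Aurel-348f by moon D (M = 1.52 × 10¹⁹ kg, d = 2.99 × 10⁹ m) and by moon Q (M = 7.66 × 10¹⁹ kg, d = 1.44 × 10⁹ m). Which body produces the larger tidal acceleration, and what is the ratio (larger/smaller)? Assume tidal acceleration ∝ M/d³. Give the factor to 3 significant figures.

Compare M/d³ for the two perturbers:
Moon D: (1.52 × 10¹⁹) / (2.99 × 10⁹)³ = 5.686 × 10⁻¹⁰
Moon Q: (7.66 × 10¹⁹) / (1.44 × 10⁹)³ = 2.565 × 10⁻⁸
Ratio (larger/smaller) = 45.1

Moon Q, by a factor of ≈ 45.1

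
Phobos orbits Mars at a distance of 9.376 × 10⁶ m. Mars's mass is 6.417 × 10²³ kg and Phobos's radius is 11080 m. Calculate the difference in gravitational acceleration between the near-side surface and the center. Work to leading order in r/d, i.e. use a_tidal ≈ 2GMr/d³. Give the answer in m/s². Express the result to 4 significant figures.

1.151 × 10⁻³ m/s²

Δg = 2GMr/d³
   = 2 × (6.674 × 10⁻¹¹) × (6.417 × 10²³) × (11080) / (9.376 × 10⁶)³
   = 1.151 × 10⁻³ m/s²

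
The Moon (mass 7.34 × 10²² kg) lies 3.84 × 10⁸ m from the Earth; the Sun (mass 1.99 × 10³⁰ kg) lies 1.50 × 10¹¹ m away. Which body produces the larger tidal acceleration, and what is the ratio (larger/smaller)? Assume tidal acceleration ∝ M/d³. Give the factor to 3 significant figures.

Tidal acceleration ∝ M/d³, so compare M/d³ for each.
The Moon: (7.34 × 10²²) / (3.84 × 10⁸)³ = 1.296 × 10⁻³
The Sun: (1.99 × 10³⁰) / (1.50 × 10¹¹)³ = 5.896 × 10⁻⁴
Ratio (larger/smaller) = 2.20

The Moon, by a factor of ≈ 2.20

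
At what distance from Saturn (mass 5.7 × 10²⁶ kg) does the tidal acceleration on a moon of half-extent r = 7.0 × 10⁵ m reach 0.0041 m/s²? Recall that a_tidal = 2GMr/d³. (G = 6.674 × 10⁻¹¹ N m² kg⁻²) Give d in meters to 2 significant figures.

2.4 × 10⁸ m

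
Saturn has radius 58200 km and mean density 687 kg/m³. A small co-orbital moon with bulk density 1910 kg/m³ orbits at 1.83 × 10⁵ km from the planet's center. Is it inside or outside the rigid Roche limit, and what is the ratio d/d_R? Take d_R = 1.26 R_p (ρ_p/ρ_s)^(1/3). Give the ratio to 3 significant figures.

d_R = 1.26 × (58200 km) × (687/1910)^(1/3) = 52150 km
d/d_R = (1.83 × 10⁵) / (52150) = 3.51
Since d/d_R > 1, the body is outside the Roche limit.

outside; d/d_R ≈ 3.51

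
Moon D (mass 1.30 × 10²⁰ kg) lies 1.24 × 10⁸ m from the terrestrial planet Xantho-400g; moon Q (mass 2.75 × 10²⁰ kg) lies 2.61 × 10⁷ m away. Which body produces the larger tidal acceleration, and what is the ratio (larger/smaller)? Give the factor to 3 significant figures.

Moon Q, by a factor of ≈ 227

The tide-raising term goes as M/d³ (the gradient of a 1/d² field).
Moon D: (1.30 × 10²⁰) / (1.24 × 10⁸)³ = 6.818 × 10⁻⁵
Moon Q: (2.75 × 10²⁰) / (2.61 × 10⁷)³ = 1.547 × 10⁻²
Ratio (larger/smaller) = 227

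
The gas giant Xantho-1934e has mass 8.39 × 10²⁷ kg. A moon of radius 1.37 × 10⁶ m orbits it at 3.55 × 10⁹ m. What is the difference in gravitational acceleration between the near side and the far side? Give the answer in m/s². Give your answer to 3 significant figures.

6.86 × 10⁻⁵ m/s²

a_tidal = 4GMr/d³
        = 4 × (6.674 × 10⁻¹¹) × (8.39 × 10²⁷) × (1.37 × 10⁶) / (3.55 × 10⁹)³
        = 6.86 × 10⁻⁵ m/s²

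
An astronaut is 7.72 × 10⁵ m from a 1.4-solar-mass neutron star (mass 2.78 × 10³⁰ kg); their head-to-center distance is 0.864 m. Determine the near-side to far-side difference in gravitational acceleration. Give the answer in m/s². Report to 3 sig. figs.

1.39 × 10³ m/s²

Δa = 4GMr/d³
   = 4 × (6.674 × 10⁻¹¹) × (2.78 × 10³⁰) × (0.864) / (7.72 × 10⁵)³
   = 1.39 × 10³ m/s²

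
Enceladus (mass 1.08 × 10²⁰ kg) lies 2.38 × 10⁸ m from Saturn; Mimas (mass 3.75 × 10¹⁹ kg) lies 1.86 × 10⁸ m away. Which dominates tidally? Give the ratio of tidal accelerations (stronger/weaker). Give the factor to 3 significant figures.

Tidal acceleration ∝ M/d³, so compare M/d³ for each.
Enceladus: (1.08 × 10²⁰) / (2.38 × 10⁸)³ = 8.011 × 10⁻⁶
Mimas: (3.75 × 10¹⁹) / (1.86 × 10⁸)³ = 5.828 × 10⁻⁶
Ratio (larger/smaller) = 1.37

Enceladus, by a factor of ≈ 1.37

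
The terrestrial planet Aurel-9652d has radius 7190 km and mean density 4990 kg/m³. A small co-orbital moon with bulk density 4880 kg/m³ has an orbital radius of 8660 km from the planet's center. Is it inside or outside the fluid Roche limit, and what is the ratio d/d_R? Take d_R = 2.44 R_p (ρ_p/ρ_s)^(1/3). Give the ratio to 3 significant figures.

inside; d/d_R ≈ 0.490

d_R = 2.44 × (7190 km) × (4990/4880)^(1/3) = 17670 km
d/d_R = (8660) / (17670) = 0.490
Since d/d_R < 1, the body is inside the Roche limit.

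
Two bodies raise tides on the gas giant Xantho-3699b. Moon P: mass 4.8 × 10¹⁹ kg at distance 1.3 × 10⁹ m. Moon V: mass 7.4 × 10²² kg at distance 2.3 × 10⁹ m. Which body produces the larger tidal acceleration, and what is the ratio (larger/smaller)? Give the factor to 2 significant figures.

Tidal stretch scales as M/d³; compute that for each body.
Moon P: (4.8 × 10¹⁹) / (1.3 × 10⁹)³ = 2.185 × 10⁻⁸
Moon V: (7.4 × 10²²) / (2.3 × 10⁹)³ = 6.082 × 10⁻⁶
Ratio (larger/smaller) = 280

Moon V, by a factor of ≈ 280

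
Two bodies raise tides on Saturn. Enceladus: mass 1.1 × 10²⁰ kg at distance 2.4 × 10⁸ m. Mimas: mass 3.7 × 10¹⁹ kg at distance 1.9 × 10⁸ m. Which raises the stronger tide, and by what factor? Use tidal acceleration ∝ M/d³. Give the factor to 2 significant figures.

Enceladus, by a factor of ≈ 1.5

Tidal stretch scales as M/d³; compute that for each body.
Enceladus: (1.1 × 10²⁰) / (2.4 × 10⁸)³ = 7.957 × 10⁻⁶
Mimas: (3.7 × 10¹⁹) / (1.9 × 10⁸)³ = 5.394 × 10⁻⁶
Ratio (larger/smaller) = 1.5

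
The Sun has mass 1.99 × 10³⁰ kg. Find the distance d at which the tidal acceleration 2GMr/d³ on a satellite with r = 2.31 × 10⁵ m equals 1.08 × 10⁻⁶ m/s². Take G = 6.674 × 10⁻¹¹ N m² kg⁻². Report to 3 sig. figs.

3.84 × 10¹⁰ m

2GMr/d³ = a_tidal  ⇒  d = (2GMr / a_tidal)^(1/3)
d = (2 × 6.674×10⁻¹¹ × (1.99 × 10³⁰) × (2.31 × 10⁵) / (1.08 × 10⁻⁶))^(1/3)
  = 3.84 × 10¹⁰ m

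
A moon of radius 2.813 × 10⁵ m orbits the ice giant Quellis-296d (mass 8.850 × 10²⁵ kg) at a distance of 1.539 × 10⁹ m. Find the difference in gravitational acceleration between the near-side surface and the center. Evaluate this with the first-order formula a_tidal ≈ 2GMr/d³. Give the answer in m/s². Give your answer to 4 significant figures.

a_tidal = 2GMr/d³
        = 2 × (6.674 × 10⁻¹¹) × (8.850 × 10²⁵) × (2.813 × 10⁵) / (1.539 × 10⁹)³
        = 9.116 × 10⁻⁷ m/s²

9.116 × 10⁻⁷ m/s²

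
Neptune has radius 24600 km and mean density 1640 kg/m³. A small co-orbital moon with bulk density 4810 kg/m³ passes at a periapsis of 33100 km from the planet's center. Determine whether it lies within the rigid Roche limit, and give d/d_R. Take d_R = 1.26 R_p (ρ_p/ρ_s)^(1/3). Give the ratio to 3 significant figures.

outside; d/d_R ≈ 1.53

d_R = 1.26 × (24600 km) × (1640/4810)^(1/3) = 21650 km
d/d_R = (33100) / (21650) = 1.53
Since d/d_R > 1, the body is outside the Roche limit.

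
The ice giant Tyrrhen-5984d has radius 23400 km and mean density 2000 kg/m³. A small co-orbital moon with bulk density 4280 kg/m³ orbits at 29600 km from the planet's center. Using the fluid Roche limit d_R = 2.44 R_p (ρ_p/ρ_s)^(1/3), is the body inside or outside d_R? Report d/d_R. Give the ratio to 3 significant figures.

d_R = 2.44 × (23400 km) × (2000/4280)^(1/3) = 44310 km
d/d_R = (29600) / (44310) = 0.668
Since d/d_R < 1, the body is inside the Roche limit.

inside; d/d_R ≈ 0.668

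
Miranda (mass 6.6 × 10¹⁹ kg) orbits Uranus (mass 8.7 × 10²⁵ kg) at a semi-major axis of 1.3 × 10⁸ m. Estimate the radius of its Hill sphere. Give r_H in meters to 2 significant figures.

r_H ≈ a (m/3M)^(1/3)
    = (1.3 × 10⁸) × (6.6 × 10¹⁹ / (3 × 8.7 × 10²⁵))^(1/3)
    = 8.2 × 10⁵ m

8.2 × 10⁵ m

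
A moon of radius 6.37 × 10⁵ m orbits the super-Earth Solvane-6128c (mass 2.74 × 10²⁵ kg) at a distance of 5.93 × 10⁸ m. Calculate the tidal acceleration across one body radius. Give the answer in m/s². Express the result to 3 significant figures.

1.12 × 10⁻⁵ m/s²

Δg = 2GMr/d³
   = 2 × (6.674 × 10⁻¹¹) × (2.74 × 10²⁵) × (6.37 × 10⁵) / (5.93 × 10⁸)³
   = 1.12 × 10⁻⁵ m/s²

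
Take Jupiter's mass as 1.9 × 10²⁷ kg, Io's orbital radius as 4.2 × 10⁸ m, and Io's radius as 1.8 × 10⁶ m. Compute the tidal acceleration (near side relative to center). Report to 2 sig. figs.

6.2 × 10⁻³ m/s²

Δg = 2GMr/d³
   = 2 × (6.674 × 10⁻¹¹) × (1.9 × 10²⁷) × (1.8 × 10⁶) / (4.2 × 10⁸)³
   = 6.2 × 10⁻³ m/s²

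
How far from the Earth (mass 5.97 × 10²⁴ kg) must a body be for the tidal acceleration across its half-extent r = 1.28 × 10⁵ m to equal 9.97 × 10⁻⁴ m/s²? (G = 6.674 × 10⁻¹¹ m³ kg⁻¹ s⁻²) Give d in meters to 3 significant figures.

4.68 × 10⁷ m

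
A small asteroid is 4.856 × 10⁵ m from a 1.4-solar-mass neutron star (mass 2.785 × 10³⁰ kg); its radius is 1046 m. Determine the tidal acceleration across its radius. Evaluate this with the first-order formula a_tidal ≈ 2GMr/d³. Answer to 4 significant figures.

3.396 × 10⁶ m/s²

a_tidal = 2GMr/d³
        = 2 × (6.674 × 10⁻¹¹) × (2.785 × 10³⁰) × (1046) / (4.856 × 10⁵)³
        = 3.396 × 10⁶ m/s²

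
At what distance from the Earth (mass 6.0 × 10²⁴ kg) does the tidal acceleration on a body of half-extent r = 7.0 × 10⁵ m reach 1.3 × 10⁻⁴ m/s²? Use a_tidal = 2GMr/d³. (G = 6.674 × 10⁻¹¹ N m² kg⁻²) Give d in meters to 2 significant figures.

2GMr/d³ = a_tidal  ⇒  d = (2GMr / a_tidal)^(1/3)
d = (2 × 6.674×10⁻¹¹ × (6.0 × 10²⁴) × (7.0 × 10⁵) / (1.3 × 10⁻⁴))^(1/3)
  = 1.6 × 10⁸ m

1.6 × 10⁸ m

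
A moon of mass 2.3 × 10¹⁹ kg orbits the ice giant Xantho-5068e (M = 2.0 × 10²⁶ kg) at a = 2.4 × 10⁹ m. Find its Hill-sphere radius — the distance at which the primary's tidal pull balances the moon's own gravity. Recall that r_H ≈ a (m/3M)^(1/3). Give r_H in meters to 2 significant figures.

8.1 × 10⁶ m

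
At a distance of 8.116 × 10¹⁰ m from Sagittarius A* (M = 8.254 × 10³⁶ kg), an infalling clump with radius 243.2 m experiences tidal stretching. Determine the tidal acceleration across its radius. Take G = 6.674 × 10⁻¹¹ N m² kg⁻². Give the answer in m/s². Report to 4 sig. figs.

a_tidal = 2GMr/d³
        = 2 × (6.674 × 10⁻¹¹) × (8.254 × 10³⁶) × (243.2) / (8.116 × 10¹⁰)³
        = 5.012 × 10⁻⁴ m/s²

5.012 × 10⁻⁴ m/s²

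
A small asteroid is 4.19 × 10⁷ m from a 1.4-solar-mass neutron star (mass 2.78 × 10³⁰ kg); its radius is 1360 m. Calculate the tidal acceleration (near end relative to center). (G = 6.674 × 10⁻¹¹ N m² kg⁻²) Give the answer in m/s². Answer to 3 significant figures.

a_tidal = 2GMr/d³
        = 2 × (6.674 × 10⁻¹¹) × (2.78 × 10³⁰) × (1360) / (4.19 × 10⁷)³
        = 6.86 m/s²

6.86 m/s²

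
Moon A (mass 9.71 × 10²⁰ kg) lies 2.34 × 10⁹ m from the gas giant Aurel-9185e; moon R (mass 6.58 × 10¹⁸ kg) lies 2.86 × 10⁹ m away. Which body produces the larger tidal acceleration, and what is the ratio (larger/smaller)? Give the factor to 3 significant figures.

Tidal stretch scales as M/d³; compute that for each body.
Moon A: (9.71 × 10²⁰) / (2.34 × 10⁹)³ = 7.578 × 10⁻⁸
Moon R: (6.58 × 10¹⁸) / (2.86 × 10⁹)³ = 2.813 × 10⁻¹⁰
Ratio (larger/smaller) = 269

Moon A, by a factor of ≈ 269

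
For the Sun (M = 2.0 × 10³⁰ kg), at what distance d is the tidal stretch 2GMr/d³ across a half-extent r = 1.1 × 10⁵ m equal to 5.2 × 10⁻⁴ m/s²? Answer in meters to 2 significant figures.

2GMr/d³ = a_tidal  ⇒  d = (2GMr / a_tidal)^(1/3)
d = (2 × 6.674×10⁻¹¹ × (2.0 × 10³⁰) × (1.1 × 10⁵) / (5.2 × 10⁻⁴))^(1/3)
  = 3.8 × 10⁹ m

3.8 × 10⁹ m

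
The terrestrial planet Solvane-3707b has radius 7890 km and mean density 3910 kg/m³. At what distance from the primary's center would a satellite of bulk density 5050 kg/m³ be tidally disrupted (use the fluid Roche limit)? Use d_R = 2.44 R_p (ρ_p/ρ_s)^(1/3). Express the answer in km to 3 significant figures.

d_R = 2.44 × 7890 km × (3910/5050)^(1/3)
    = 17700 km

17700 km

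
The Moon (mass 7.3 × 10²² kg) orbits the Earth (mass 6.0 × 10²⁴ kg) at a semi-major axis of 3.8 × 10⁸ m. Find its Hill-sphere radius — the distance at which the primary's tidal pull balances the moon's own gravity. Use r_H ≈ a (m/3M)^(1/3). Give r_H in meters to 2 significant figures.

6.1 × 10⁷ m

r_H ≈ a (m/3M)^(1/3)
    = (3.8 × 10⁸) × (7.3 × 10²² / (3 × 6.0 × 10²⁴))^(1/3)
    = 6.1 × 10⁷ m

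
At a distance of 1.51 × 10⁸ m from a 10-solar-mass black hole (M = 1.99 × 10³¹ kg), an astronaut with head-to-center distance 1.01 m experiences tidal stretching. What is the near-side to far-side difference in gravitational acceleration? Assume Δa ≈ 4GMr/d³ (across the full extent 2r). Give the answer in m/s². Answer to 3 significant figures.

The field gradient is 2GM/d³; across the full diameter 2r the difference is 4GMr/d³.
a_tidal = 4GMr/d³
        = 4 × (6.674 × 10⁻¹¹) × (1.99 × 10³¹) × (1.01) / (1.51 × 10⁸)³
        = 1.56 × 10⁻³ m/s²

1.56 × 10⁻³ m/s²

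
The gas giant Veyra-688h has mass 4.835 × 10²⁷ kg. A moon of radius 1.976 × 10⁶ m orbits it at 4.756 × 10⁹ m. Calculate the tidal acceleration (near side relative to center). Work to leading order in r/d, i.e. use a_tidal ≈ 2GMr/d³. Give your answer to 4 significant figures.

1.185 × 10⁻⁵ m/s²

The tidal stretch is the gradient of GM/d² times the body's extent r, hence the 1/d³ dependence.
Δg = 2GMr/d³
   = 2 × (6.674 × 10⁻¹¹) × (4.835 × 10²⁷) × (1.976 × 10⁶) / (4.756 × 10⁹)³
   = 1.185 × 10⁻⁵ m/s²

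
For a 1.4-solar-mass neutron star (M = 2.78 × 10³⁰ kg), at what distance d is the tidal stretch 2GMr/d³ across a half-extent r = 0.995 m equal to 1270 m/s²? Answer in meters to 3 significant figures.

2GMr/d³ = a_tidal  ⇒  d = (2GMr / a_tidal)^(1/3)
d = (2 × 6.674×10⁻¹¹ × (2.78 × 10³⁰) × (0.995) / (1270))^(1/3)
  = 6.62 × 10⁵ m

6.62 × 10⁵ m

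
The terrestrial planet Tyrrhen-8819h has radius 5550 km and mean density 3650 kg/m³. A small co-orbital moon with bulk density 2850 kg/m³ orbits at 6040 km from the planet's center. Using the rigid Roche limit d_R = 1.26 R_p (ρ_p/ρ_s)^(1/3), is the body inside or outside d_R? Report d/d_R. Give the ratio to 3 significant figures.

d_R = 1.26 × (5550 km) × (3650/2850)^(1/3) = 7594 km
d/d_R = (6040) / (7594) = 0.795
Since d/d_R < 1, the body is inside the Roche limit.

inside; d/d_R ≈ 0.795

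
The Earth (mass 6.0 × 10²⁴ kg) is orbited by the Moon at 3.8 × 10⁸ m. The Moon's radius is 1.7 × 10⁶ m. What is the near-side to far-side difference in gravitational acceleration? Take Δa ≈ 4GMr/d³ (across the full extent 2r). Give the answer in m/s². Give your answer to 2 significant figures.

Δg = 4GMr/d³
   = 4 × (6.674 × 10⁻¹¹) × (6.0 × 10²⁴) × (1.7 × 10⁶) / (3.8 × 10⁸)³
   = 5.0 × 10⁻⁵ m/s²

5.0 × 10⁻⁵ m/s²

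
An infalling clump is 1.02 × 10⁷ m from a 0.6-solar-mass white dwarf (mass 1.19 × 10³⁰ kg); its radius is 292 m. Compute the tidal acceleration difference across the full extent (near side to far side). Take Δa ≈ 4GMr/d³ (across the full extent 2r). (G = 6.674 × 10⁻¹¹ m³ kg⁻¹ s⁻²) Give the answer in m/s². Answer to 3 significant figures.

8.74 × 10¹ m/s²

Δg = 4GMr/d³
   = 4 × (6.674 × 10⁻¹¹) × (1.19 × 10³⁰) × (292) / (1.02 × 10⁷)³
   = 8.74 × 10¹ m/s²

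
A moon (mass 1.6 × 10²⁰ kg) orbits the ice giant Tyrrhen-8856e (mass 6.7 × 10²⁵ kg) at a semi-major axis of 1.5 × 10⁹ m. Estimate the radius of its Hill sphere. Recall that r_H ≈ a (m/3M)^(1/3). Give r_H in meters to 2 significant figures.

1.4 × 10⁷ m

r_H ≈ a (m/3M)^(1/3)
    = (1.5 × 10⁹) × (1.6 × 10²⁰ / (3 × 6.7 × 10²⁵))^(1/3)
    = 1.4 × 10⁷ m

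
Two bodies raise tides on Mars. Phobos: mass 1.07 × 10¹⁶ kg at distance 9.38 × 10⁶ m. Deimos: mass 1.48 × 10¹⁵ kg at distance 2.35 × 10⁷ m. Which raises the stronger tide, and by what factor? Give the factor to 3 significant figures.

Tidal stretch scales as M/d³; compute that for each body.
Phobos: (1.07 × 10¹⁶) / (9.38 × 10⁶)³ = 1.297 × 10⁻⁵
Deimos: (1.48 × 10¹⁵) / (2.35 × 10⁷)³ = 1.140 × 10⁻⁷
Ratio (larger/smaller) = 114

Phobos, by a factor of ≈ 114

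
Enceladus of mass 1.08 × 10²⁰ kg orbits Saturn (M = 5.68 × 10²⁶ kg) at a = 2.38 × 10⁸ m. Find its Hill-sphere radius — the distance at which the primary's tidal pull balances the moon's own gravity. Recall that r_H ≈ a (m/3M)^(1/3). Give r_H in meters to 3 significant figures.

r_H ≈ a (m/3M)^(1/3)
    = (2.38 × 10⁸) × (1.08 × 10²⁰ / (3 × 5.68 × 10²⁶))^(1/3)
    = 9.49 × 10⁵ m

9.49 × 10⁵ m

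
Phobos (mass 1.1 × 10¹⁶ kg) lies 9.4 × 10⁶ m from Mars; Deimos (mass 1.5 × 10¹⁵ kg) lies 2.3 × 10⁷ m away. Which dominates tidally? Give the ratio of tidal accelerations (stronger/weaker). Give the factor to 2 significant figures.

Tidal stretch scales as M/d³; compute that for each body.
Phobos: (1.1 × 10¹⁶) / (9.4 × 10⁶)³ = 1.324 × 10⁻⁵
Deimos: (1.5 × 10¹⁵) / (2.3 × 10⁷)³ = 1.233 × 10⁻⁷
Ratio (larger/smaller) = 110

Phobos, by a factor of ≈ 110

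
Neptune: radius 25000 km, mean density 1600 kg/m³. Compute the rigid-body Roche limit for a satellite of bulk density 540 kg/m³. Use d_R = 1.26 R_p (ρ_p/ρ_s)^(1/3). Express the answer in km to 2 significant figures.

d_R = 1.26 × 25000 km × (1600/540)^(1/3)
    = 45000 km

45000 km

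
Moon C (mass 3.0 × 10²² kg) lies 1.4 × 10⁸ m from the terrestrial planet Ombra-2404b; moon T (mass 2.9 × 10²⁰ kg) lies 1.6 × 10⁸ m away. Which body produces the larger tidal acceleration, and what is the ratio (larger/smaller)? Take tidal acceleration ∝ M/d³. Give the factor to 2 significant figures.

The tide-raising term goes as M/d³ (the gradient of a 1/d² field).
Moon C: (3.0 × 10²²) / (1.4 × 10⁸)³ = 1.093 × 10⁻²
Moon T: (2.9 × 10²⁰) / (1.6 × 10⁸)³ = 7.080 × 10⁻⁵
Ratio (larger/smaller) = 150

Moon C, by a factor of ≈ 150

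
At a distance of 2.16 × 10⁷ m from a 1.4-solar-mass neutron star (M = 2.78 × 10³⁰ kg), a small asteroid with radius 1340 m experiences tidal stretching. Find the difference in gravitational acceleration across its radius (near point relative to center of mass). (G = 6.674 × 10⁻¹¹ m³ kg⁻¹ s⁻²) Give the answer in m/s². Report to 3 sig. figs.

4.93 × 10¹ m/s²

Δg = 2GMr/d³
   = 2 × (6.674 × 10⁻¹¹) × (2.78 × 10³⁰) × (1340) / (2.16 × 10⁷)³
   = 4.93 × 10¹ m/s²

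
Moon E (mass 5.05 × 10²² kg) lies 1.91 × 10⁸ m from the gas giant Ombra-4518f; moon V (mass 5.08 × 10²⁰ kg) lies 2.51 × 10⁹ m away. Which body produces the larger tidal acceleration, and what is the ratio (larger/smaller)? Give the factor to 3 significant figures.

Moon E, by a factor of ≈ 2.26 × 10⁵

Tidal stretch scales as M/d³; compute that for each body.
Moon E: (5.05 × 10²²) / (1.91 × 10⁸)³ = 7.248 × 10⁻³
Moon V: (5.08 × 10²⁰) / (2.51 × 10⁹)³ = 3.212 × 10⁻⁸
Ratio (larger/smaller) = 2.26 × 10⁵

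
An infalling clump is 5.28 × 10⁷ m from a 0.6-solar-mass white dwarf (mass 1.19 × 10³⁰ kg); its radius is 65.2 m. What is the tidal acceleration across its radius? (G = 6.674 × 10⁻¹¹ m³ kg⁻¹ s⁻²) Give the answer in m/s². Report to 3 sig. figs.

a_tidal = 2GMr/d³
        = 2 × (6.674 × 10⁻¹¹) × (1.19 × 10³⁰) × (65.2) / (5.28 × 10⁷)³
        = 7.04 × 10⁻² m/s²

7.04 × 10⁻² m/s²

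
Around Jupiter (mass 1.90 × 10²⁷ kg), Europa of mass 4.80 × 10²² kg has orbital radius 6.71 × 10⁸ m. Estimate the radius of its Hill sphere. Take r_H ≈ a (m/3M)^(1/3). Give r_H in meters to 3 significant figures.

r_H ≈ a (m/3M)^(1/3)
    = (6.71 × 10⁸) × (4.80 × 10²² / (3 × 1.90 × 10²⁷))^(1/3)
    = 1.37 × 10⁷ m

1.37 × 10⁷ m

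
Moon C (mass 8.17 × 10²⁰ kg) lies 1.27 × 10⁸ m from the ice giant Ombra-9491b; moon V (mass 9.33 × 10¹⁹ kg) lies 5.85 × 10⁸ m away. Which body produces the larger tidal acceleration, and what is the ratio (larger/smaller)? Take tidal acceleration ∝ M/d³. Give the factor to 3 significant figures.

Moon C, by a factor of ≈ 856

Tidal acceleration ∝ M/d³, so compare M/d³ for each.
Moon C: (8.17 × 10²⁰) / (1.27 × 10⁸)³ = 3.989 × 10⁻⁴
Moon V: (9.33 × 10¹⁹) / (5.85 × 10⁸)³ = 4.660 × 10⁻⁷
Ratio (larger/smaller) = 856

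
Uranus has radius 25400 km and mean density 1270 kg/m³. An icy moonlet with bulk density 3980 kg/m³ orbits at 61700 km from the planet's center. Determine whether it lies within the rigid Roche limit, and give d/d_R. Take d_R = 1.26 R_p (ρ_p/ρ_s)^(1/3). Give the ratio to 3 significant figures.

outside; d/d_R ≈ 2.82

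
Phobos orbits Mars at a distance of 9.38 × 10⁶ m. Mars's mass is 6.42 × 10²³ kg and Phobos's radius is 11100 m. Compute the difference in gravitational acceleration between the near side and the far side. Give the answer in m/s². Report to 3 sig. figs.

a_tidal = 4GMr/d³
        = 4 × (6.674 × 10⁻¹¹) × (6.42 × 10²³) × (11100) / (9.38 × 10⁶)³
        = 2.31 × 10⁻³ m/s²

2.31 × 10⁻³ m/s²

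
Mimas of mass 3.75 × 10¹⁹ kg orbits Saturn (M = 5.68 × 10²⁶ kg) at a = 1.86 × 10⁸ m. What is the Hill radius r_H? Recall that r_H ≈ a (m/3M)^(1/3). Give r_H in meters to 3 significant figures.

r_H ≈ a (m/3M)^(1/3)
    = (1.86 × 10⁸) × (3.75 × 10¹⁹ / (3 × 5.68 × 10²⁶))^(1/3)
    = 5.21 × 10⁵ m

5.21 × 10⁵ m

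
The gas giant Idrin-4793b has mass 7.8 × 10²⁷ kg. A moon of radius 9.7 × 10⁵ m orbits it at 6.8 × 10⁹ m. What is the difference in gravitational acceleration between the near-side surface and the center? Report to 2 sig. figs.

3.2 × 10⁻⁶ m/s²

Differencing GM/(d−r)² and GM/d² to first order in r/d gives 2GMr/d³.
Δa = 2GMr/d³
   = 2 × (6.674 × 10⁻¹¹) × (7.8 × 10²⁷) × (9.7 × 10⁵) / (6.8 × 10⁹)³
   = 3.2 × 10⁻⁶ m/s²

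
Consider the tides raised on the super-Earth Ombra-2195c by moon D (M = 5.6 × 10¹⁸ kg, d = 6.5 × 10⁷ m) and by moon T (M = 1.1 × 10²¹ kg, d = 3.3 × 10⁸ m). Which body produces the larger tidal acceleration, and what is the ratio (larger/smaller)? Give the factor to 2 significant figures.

Compare M/d³ for the two perturbers:
Moon D: (5.6 × 10¹⁸) / (6.5 × 10⁷)³ = 2.039 × 10⁻⁵
Moon T: (1.1 × 10²¹) / (3.3 × 10⁸)³ = 3.061 × 10⁻⁵
Ratio (larger/smaller) = 1.5

Moon T, by a factor of ≈ 1.5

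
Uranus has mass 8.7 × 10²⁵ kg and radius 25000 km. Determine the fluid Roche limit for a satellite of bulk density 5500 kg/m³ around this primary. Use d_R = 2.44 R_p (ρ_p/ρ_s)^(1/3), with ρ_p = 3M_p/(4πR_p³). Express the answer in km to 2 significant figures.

ρ_p = 3M_p/(4πR_p³) = 3 × (8.7 × 10²⁵) / (4π × (2.5 × 10⁷ m)³) = 1300 kg/m³
d_R = 2.44 × 25000 km × (1300/5500)^(1/3)
    = 38000 km

38000 km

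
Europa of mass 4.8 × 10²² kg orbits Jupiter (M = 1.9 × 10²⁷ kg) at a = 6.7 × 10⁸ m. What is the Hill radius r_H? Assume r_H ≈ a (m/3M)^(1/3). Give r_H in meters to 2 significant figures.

1.4 × 10⁷ m

r_H ≈ a (m/3M)^(1/3)
    = (6.7 × 10⁸) × (4.8 × 10²² / (3 × 1.9 × 10²⁷))^(1/3)
    = 1.4 × 10⁷ m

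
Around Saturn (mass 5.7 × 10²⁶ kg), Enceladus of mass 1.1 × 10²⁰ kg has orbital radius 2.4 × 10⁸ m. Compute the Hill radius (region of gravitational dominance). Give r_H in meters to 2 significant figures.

r_H ≈ a (m/3M)^(1/3)
    = (2.4 × 10⁸) × (1.1 × 10²⁰ / (3 × 5.7 × 10²⁶))^(1/3)
    = 9.6 × 10⁵ m

9.6 × 10⁵ m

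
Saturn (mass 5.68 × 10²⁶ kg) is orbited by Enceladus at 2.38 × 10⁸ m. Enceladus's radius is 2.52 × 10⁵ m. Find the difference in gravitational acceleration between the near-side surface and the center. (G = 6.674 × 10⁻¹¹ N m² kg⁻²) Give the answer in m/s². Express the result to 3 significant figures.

1.42 × 10⁻³ m/s²

a_tidal = 2GMr/d³
        = 2 × (6.674 × 10⁻¹¹) × (5.68 × 10²⁶) × (2.52 × 10⁵) / (2.38 × 10⁸)³
        = 1.42 × 10⁻³ m/s²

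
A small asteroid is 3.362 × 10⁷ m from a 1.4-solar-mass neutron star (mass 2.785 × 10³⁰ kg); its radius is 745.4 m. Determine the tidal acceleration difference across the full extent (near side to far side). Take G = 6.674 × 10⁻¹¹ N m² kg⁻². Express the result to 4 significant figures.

1.458 × 10¹ m/s²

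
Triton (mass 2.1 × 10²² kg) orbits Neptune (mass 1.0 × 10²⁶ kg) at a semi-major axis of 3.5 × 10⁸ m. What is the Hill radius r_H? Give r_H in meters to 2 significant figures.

1.4 × 10⁷ m

r_H ≈ a (m/3M)^(1/3)
    = (3.5 × 10⁸) × (2.1 × 10²² / (3 × 1.0 × 10²⁶))^(1/3)
    = 1.4 × 10⁷ m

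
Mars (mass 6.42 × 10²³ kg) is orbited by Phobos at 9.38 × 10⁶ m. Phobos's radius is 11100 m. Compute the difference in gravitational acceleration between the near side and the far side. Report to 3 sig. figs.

2.31 × 10⁻³ m/s²

a_tidal = 4GMr/d³
        = 4 × (6.674 × 10⁻¹¹) × (6.42 × 10²³) × (11100) / (9.38 × 10⁶)³
        = 2.31 × 10⁻³ m/s²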